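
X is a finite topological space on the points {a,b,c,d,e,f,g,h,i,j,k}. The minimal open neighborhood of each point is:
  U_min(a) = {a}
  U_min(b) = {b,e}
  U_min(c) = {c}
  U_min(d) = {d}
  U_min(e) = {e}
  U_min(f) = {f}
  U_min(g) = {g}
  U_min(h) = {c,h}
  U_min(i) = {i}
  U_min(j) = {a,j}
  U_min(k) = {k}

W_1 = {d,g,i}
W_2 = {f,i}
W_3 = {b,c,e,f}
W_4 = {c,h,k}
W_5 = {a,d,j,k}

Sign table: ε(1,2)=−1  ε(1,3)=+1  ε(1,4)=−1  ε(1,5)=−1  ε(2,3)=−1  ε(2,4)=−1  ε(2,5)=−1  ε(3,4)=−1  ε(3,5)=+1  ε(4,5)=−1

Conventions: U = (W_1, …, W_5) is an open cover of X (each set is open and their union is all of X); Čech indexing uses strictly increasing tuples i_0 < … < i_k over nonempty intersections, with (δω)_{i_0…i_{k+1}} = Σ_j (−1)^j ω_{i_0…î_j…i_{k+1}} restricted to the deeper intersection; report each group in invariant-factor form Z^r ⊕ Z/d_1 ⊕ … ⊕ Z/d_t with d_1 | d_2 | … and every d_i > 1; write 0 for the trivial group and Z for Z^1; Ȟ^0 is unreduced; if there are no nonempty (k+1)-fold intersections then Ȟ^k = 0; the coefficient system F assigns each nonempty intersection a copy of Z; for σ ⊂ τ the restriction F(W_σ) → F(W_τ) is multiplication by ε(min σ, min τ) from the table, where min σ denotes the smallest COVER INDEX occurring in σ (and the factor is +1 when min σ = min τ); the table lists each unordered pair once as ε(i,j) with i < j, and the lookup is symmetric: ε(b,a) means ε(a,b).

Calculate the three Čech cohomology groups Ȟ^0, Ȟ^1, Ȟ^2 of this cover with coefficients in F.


cover nerve:
  W12={i} W15={d} W23={f} W34={c} W45={k}
C dims 5,5; δ0: rk 5, SNF 1^4·2
Ȟ^0: (5−5)−0=0 ⇒ 0
Ȟ^1: (5−0)−5=0 plus torsion [2] ⇒ Z/2
Ȟ^2: (0−0)−0=0 ⇒ 0

Ȟ^0(U;F) ≅ 0, Ȟ^1(U;F) ≅ Z/2, Ȟ^2(U;F) ≅ 0


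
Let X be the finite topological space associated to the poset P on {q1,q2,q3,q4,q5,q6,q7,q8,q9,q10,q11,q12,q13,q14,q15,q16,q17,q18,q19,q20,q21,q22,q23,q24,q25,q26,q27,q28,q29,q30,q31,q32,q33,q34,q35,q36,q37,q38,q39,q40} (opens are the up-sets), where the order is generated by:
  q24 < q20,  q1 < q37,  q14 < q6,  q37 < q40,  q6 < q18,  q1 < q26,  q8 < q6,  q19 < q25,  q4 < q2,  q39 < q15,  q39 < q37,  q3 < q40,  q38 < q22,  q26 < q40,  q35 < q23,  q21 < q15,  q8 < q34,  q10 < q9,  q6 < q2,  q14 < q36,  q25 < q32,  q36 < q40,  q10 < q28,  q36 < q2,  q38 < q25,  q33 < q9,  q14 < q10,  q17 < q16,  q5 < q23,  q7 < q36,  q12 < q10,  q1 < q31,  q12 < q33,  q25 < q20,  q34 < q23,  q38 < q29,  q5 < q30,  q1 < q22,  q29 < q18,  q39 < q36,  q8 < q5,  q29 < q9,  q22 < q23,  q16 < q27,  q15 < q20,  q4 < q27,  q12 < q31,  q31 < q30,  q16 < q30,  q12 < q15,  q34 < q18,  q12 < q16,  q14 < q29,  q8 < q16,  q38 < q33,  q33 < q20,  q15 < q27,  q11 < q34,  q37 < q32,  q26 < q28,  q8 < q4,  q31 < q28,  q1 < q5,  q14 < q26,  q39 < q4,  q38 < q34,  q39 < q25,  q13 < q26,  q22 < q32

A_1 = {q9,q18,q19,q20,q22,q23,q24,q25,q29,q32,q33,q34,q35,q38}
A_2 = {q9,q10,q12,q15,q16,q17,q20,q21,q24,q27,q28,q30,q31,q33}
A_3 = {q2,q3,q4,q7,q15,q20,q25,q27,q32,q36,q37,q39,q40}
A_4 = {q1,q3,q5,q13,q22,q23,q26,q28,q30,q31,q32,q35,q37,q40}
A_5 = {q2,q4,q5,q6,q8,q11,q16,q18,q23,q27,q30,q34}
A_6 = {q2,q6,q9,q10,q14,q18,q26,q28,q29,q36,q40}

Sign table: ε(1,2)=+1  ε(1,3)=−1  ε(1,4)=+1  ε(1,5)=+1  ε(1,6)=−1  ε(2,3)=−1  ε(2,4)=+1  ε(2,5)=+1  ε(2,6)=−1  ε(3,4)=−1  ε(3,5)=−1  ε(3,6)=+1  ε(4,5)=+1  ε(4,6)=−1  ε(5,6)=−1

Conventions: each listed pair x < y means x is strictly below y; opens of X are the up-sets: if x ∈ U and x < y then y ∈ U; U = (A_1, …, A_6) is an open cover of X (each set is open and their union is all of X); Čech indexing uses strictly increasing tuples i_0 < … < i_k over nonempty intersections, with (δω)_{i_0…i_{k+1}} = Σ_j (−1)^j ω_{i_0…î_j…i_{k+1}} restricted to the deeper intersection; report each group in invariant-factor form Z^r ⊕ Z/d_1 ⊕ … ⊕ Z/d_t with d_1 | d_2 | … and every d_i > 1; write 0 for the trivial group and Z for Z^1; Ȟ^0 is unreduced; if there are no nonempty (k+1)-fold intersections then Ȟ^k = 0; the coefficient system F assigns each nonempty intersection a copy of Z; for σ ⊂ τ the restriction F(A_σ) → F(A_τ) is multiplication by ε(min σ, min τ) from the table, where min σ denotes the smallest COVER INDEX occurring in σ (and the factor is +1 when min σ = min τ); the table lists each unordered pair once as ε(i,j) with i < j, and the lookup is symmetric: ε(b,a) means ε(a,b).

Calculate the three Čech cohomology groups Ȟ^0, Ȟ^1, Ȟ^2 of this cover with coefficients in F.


Ȟ^0(U;F) ≅ Z; Ȟ^1(U;F) ≅ 0; Ȟ^2(U;F) ≅ Z/2

nonempty overlaps:
  A12={q9,q20,q24,q33} A13={q20,q25,q32} A14={q22,q23,q32,q35} A15={q18,q23,q34} A16={q9,q18,q29} A23={q15,q20,q27} A24={q28,q30,q31} A25={q16,q27,q30} A26={q9,q10,q28} A34={q3,q32,q37,q40} A35={q2,q4,q27} A36={q2,q36,q40} A45={q5,q23,q30} A46={q26,q28,q40} A56={q2,q6,q18}
  A123={q20} A126={q9} A134={q32} A145={q23} A156={q18} A235={q27} A245={q30} A246={q28} A346={q40} A356={q2}
C dims 6,15,10; δ0: rk 5, SNF 1^5; δ1: rk 10, SNF 1^9·2
degree 0: 6−5−0 = 1 → Ȟ^0 ≅ Z
degree 1: 15−10−5 = 0 → Ȟ^1 ≅ 0
degree 2: 10−0−10 = 0 plus torsion [2] → Ȟ^2 ≅ Z/2


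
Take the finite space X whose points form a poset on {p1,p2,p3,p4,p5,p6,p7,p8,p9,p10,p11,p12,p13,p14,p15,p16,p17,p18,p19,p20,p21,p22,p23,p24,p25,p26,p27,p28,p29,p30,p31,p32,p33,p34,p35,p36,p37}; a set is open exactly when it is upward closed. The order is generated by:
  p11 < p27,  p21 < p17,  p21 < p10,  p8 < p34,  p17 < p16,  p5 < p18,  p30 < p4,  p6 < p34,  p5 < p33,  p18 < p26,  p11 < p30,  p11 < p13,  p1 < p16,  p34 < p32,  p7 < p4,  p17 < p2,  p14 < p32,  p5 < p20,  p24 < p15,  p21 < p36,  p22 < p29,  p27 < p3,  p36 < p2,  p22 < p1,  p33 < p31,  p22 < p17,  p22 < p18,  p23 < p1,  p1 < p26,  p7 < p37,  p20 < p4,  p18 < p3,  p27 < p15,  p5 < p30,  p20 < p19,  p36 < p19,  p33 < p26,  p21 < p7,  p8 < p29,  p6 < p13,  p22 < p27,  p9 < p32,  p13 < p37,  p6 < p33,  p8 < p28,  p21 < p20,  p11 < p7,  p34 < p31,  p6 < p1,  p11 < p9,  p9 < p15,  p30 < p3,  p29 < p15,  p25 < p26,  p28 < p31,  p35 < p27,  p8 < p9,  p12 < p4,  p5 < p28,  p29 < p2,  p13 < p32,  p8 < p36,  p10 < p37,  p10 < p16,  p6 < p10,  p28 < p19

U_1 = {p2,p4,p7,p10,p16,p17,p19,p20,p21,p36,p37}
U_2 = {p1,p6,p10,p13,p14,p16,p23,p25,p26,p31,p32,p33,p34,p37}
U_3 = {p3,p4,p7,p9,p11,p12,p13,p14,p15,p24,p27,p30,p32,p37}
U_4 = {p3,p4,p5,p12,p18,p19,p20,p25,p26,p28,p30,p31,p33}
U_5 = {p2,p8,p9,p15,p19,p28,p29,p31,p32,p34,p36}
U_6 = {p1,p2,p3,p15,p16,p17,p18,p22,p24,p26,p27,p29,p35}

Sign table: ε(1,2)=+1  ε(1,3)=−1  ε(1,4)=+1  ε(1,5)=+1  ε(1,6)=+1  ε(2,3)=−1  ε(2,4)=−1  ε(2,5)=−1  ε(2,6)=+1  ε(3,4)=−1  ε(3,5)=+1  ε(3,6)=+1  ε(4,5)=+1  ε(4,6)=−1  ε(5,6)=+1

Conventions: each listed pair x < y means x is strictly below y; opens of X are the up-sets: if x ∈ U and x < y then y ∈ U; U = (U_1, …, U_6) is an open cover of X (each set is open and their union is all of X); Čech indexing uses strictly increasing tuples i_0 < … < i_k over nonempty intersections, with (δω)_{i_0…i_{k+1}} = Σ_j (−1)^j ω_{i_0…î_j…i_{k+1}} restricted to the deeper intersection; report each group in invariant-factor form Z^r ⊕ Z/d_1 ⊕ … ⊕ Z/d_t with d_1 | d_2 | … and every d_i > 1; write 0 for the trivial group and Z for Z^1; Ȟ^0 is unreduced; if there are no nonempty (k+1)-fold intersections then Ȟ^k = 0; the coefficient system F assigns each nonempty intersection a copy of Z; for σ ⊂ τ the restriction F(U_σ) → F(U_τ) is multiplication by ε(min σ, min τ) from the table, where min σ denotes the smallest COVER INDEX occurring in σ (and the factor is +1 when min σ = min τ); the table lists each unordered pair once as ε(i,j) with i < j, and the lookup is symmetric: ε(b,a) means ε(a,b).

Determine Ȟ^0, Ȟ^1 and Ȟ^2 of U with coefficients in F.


Ȟ^0 ≅ 0,  Ȟ^1 ≅ Z/2,  Ȟ^2 ≅ Z

nonempty intersections:
  U12={p10,p16,p37} U13={p4,p7,p37} U14={p4,p19,p20} U15={p2,p19,p36} U16={p2,p16,p17} U23={p13,p14,p32,p37} U24={p25,p26,p31,p33} U25={p31,p32,p34} U26={p1,p16,p26} U34={p3,p4,p12,p30} U35={p9,p15,p32} U36={p3,p15,p24,p27} U45={p19,p28,p31} U46={p3,p18,p26} U56={p2,p15,p29}
  U123={p37} U126={p16} U134={p4} U145={p19} U156={p2} U235={p32} U245={p31} U246={p26} U346={p3} U356={p15}
C dims 6,15,10; δ0: rk 6, SNF 1^5·2; δ1: rk 9, SNF 1^9
Ȟ^0: (6−6)−0=0 ⇒ 0
Ȟ^1: (15−9)−6=0 plus torsion [2] ⇒ Z/2
Ȟ^2: (10−0)−9=1 ⇒ Z


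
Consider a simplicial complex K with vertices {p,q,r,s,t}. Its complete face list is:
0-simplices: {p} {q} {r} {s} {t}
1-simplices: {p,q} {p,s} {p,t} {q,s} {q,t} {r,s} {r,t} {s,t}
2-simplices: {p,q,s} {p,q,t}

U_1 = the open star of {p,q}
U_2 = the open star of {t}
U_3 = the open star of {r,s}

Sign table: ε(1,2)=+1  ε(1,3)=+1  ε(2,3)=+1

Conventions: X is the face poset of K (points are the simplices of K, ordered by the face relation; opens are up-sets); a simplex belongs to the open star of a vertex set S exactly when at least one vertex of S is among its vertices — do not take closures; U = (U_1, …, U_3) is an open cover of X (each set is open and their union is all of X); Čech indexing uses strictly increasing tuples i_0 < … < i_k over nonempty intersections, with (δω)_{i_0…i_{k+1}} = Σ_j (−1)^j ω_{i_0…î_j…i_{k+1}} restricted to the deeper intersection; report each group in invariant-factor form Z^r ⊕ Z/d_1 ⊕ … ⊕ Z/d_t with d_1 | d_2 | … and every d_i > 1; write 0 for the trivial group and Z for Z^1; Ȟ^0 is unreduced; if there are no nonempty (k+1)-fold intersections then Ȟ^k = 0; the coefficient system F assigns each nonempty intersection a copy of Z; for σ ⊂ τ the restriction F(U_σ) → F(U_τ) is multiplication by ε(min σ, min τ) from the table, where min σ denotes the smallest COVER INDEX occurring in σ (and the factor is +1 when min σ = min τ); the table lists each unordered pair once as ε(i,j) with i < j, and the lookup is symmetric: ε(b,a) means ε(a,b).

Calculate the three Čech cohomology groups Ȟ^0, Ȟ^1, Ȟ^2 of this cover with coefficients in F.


Ȟ^0 = Z; Ȟ^1 = Z; Ȟ^2 = 0

intersection data:
  U1={{p},{q},{p,q},{p,s},{p,t},{q,s},{q,t},{p,q,s},{p,q,t}} U2={{t},{p,t},{q,t},{r,t},{s,t},{p,q,t}} U3={{r},{s},{p,s},{q,s},{r,s},{r,t},{s,t},{p,q,s}}
  U12={{p,t},{q,t},{p,q,t}} U13={{p,s},{q,s},{p,q,s}} U23={{r,t},{s,t}}
C dims 3,3; δ0: rk 2, SNF 1^2
Ȟ^0 = (3 − 2) − 0 = 1, so Ȟ^0 ≅ Z
Ȟ^1 = (3 − 0) − 2 = 1, so Ȟ^1 ≅ Z
Ȟ^2 = (0 − 0) − 0 = 0, so Ȟ^2 ≅ 0


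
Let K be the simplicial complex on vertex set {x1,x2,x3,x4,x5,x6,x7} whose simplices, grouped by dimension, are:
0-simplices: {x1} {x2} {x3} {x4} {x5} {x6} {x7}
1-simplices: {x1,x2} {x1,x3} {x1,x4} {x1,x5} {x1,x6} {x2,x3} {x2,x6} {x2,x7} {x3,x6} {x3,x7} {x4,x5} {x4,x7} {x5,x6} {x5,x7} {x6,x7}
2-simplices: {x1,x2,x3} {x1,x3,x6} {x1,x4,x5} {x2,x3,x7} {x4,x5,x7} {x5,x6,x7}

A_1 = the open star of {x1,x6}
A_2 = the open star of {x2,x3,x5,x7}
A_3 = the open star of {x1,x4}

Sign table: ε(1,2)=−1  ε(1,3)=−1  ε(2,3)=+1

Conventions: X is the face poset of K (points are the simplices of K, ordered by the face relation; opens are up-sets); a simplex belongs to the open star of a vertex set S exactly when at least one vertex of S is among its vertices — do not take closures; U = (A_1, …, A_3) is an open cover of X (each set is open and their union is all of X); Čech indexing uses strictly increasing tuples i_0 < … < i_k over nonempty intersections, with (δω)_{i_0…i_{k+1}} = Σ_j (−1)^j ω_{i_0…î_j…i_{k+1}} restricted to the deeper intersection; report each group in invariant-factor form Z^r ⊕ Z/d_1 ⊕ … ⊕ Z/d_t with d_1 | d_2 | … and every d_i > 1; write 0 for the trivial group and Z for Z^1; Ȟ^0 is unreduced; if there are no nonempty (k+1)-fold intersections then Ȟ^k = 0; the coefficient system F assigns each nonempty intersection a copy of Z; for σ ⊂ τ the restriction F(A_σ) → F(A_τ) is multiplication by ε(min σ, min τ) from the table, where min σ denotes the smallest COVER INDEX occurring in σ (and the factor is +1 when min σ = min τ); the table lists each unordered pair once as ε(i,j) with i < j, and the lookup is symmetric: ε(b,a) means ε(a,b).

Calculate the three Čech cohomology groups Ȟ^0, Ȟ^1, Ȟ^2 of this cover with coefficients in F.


nonempty overlaps:
  A1={{x1},{x6},{x1,x2},{x1,x3},{x1,x4},{x1,x5},{x1,x6},{x2,x6},{x3,x6},{x5,x6},{x6,x7},{x1,x2,x3},{x1,x3,x6},{x1,x4,x5},{x5,x6,x7}} A2={{x2},{x3},{x5},{x7},{x1,x2},{x1,x3},{x1,x5},{x2,x3},{x2,x6},{x2,x7},{x3,x6},{x3,x7},{x4,x5},{x4,x7},{x5,x6},{x5,x7},{x6,x7},{x1,x2,x3},{x1,x3,x6},{x1,x4,x5},{x2,x3,x7},{x4,x5,x7},{x5,x6,x7}} A3={{x1},{x4},{x1,x2},{x1,x3},{x1,x4},{x1,x5},{x1,x6},{x4,x5},{x4,x7},{x1,x2,x3},{x1,x3,x6},{x1,x4,x5},{x4,x5,x7}}
  A12={{x1,x2},{x1,x3},{x1,x5},{x2,x6},{x3,x6},{x5,x6},{x6,x7},{x1,x2,x3},{x1,x3,x6},{x1,x4,x5},{x5,x6,x7}} A13={{x1},{x1,x2},{x1,x3},{x1,x4},{x1,x5},{x1,x6},{x1,x2,x3},{x1,x3,x6},{x1,x4,x5}} A23={{x1,x2},{x1,x3},{x1,x5},{x4,x5},{x4,x7},{x1,x2,x3},{x1,x3,x6},{x1,x4,x5},{x4,x5,x7}}
  A123={{x1,x2},{x1,x3},{x1,x5},{x1,x2,x3},{x1,x3,x6},{x1,x4,x5}}
C dims 3,3,1; δ0: rk 2, SNF 1^2; δ1: rk 1, SNF 1^1
degree 0: 3−2−0 = 1 → Ȟ^0 ≅ Z
degree 1: 3−1−2 = 0 → Ȟ^1 ≅ 0
degree 2: 1−0−1 = 0 → Ȟ^2 ≅ 0

Ȟ^0 = Z, Ȟ^1 = 0, Ȟ^2 = 0


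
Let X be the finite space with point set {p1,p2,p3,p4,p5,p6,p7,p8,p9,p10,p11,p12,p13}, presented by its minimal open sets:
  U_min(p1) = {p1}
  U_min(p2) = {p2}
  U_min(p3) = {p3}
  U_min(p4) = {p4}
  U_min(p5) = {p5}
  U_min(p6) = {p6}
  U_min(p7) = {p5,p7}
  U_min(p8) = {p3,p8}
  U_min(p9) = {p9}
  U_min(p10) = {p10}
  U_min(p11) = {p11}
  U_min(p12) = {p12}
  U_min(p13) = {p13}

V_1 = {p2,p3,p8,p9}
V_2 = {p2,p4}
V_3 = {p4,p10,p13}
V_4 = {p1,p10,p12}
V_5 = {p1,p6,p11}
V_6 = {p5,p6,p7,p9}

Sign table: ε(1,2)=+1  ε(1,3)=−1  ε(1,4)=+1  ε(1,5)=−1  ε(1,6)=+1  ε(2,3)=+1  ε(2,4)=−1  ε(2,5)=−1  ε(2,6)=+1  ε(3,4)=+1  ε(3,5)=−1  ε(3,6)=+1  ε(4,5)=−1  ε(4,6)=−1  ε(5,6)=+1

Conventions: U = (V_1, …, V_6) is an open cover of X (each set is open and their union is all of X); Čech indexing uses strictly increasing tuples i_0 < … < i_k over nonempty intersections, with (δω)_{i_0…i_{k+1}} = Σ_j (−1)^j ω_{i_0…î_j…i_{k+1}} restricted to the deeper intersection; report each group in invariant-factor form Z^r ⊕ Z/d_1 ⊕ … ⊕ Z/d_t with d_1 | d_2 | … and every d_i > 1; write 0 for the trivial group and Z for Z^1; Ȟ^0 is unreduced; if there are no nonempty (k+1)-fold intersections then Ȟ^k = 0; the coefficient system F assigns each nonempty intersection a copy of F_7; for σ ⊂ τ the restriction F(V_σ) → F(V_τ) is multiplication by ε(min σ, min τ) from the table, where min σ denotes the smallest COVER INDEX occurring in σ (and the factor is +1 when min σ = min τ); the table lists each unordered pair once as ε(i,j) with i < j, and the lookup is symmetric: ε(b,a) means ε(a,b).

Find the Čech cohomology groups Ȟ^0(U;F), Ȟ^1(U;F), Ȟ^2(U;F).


Ȟ^0(U;F) ≅ 0,  Ȟ^1(U;F) ≅ 0,  Ȟ^2(U;F) ≅ 0

intersection data:
  V12={p2} V16={p9} V23={p4} V34={p10} V45={p1} V56={p6}
C dims 6,6; δ0: rk_F7 6
Ȟ^0 = (6 − 6) − 0 = 0, so Ȟ^0 ≅ 0
Ȟ^1 = (6 − 0) − 6 = 0, so Ȟ^1 ≅ 0
Ȟ^2 = (0 − 0) − 0 = 0, so Ȟ^2 ≅ 0


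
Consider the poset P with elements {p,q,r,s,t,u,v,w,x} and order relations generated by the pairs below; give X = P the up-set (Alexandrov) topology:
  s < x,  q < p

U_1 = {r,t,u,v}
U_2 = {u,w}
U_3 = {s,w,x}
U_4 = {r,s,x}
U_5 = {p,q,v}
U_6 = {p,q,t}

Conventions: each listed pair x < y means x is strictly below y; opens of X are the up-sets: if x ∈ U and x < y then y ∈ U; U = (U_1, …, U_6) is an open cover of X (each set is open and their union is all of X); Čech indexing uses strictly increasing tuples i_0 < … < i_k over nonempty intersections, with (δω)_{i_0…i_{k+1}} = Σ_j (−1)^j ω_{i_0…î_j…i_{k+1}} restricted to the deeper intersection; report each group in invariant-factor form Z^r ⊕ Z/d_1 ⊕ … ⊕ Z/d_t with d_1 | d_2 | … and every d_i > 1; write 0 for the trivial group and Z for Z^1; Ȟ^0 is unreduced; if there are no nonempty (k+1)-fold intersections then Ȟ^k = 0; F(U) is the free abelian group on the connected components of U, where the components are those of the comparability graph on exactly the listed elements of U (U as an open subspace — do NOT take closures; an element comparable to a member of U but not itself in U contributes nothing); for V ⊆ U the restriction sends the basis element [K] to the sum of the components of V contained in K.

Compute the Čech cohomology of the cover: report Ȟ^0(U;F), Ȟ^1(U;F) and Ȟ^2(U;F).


nonempty overlaps:
  U12={u} U14={r} U15={v} U16={t} U23={w} U34={s,x} U56={p,q}
components per intersection:
  U1: {r} {t} {u} {v}
  U2: {u} {w}
  U3: {s,x} {w}
  U4: {r} {s,x}
  U5: {p,q} {v}
  U6: {p,q} {t}
  U12: {u}
  U14: {r}
  U15: {v}
  U16: {t}
  U23: {w}
  U34: {s,x}
  U56: {p,q}
C dims 14,7; δ0: rk 7, SNF 1^7
degree 0: 14−7−0 = 7 → Ȟ^0 ≅ Z^7
degree 1: 7−0−7 = 0 → Ȟ^1 ≅ 0
degree 2: 0−0−0 = 0 → Ȟ^2 ≅ 0

Ȟ^0 = Z^7,  Ȟ^1 = 0,  Ȟ^2 = 0


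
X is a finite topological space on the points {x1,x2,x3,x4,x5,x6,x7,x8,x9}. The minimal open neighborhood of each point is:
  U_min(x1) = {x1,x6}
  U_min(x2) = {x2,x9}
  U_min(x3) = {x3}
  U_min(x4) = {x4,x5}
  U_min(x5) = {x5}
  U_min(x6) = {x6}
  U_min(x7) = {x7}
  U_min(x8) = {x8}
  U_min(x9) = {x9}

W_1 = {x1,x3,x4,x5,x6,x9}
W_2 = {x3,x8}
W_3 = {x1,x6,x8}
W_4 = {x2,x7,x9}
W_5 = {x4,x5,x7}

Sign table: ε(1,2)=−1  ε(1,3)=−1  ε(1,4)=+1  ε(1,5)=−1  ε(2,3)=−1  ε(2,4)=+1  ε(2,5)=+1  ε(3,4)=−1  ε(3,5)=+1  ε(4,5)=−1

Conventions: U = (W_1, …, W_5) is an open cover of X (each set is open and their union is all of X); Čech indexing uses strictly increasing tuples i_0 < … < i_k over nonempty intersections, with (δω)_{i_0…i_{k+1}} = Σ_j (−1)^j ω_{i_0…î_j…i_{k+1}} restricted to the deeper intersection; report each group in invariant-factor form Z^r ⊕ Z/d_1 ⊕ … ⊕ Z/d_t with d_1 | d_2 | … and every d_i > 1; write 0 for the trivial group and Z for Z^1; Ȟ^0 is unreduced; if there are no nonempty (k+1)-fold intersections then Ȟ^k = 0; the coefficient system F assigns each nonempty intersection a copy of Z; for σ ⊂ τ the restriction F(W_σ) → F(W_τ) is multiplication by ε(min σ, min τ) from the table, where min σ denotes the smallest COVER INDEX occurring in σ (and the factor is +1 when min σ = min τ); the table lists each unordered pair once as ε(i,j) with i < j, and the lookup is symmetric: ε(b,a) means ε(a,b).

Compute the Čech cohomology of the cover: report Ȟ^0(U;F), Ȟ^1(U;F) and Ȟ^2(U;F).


nerve of the cover:
  W12={x3} W13={x1,x6} W14={x9} W15={x4,x5} W23={x8} W45={x7}
C dims 5,6; δ0: rk 5, SNF 1^4·2
Ȟ^0 = (5 − 5) − 0 = 0, so Ȟ^0 ≅ 0
Ȟ^1 = (6 − 0) − 5 = 1 plus torsion [2], so Ȟ^1 ≅ Z ⊕ Z/2
Ȟ^2 = (0 − 0) − 0 = 0, so Ȟ^2 ≅ 0

Ȟ^0(U;F) ≅ 0,  Ȟ^1(U;F) ≅ Z ⊕ Z/2,  Ȟ^2(U;F) ≅ 0


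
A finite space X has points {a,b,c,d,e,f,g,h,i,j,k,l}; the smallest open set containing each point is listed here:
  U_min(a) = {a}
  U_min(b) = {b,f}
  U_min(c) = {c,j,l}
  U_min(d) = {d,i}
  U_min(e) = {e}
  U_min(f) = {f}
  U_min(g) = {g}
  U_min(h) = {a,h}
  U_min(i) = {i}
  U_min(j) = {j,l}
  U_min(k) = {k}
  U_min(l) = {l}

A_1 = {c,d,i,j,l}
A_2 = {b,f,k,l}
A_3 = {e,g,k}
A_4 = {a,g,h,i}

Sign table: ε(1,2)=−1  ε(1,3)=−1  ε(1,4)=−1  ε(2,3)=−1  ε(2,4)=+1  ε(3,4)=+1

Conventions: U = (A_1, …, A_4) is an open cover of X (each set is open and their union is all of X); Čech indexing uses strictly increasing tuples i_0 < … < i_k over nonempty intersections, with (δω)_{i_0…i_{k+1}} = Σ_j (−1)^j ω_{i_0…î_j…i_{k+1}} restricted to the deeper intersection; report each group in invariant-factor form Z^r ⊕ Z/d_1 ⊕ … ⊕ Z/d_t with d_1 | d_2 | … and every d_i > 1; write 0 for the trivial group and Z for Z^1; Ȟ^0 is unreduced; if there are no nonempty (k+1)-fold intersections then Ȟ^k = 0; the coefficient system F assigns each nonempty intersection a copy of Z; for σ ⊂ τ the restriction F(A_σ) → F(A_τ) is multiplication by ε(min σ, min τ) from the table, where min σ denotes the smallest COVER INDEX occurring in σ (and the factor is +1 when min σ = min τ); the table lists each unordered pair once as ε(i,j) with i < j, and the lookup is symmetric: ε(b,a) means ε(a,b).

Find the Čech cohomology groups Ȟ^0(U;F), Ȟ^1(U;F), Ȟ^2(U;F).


Ȟ^0 = 0, Ȟ^1 = Z/2 and Ȟ^2 = 0

intersection data:
  A12={l} A14={i} A23={k} A34={g}
C dims 4,4; δ0: rk 4, SNF 1^3·2
Ȟ^0 = (4 − 4) − 0 = 0, so Ȟ^0 ≅ 0
Ȟ^1 = (4 − 0) − 4 = 0 plus torsion [2], so Ȟ^1 ≅ Z/2
Ȟ^2 = (0 − 0) − 0 = 0, so Ȟ^2 ≅ 0


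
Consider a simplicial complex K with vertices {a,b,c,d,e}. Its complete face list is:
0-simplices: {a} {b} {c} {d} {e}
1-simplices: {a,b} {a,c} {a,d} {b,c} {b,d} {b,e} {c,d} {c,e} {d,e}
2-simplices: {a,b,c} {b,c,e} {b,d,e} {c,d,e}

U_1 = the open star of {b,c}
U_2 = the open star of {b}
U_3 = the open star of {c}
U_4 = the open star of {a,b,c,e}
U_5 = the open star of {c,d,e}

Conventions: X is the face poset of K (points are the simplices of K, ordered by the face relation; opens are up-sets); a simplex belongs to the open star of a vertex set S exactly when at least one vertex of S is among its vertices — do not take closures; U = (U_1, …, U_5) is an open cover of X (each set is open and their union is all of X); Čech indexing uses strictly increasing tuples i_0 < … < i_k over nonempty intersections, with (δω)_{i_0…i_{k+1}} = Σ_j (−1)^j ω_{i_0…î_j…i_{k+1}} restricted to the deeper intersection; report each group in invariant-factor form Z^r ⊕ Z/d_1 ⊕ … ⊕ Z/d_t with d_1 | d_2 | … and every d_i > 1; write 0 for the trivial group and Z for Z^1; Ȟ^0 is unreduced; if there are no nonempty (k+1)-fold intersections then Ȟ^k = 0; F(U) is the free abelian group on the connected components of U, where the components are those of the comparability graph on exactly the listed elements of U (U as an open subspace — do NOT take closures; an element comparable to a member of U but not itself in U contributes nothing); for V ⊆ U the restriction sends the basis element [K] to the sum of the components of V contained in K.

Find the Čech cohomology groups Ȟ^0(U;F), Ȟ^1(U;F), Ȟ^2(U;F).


Ȟ^0(U;F) ≅ Z, Ȟ^1(U;F) ≅ Z and Ȟ^2(U;F) ≅ 0

intersection data:
  U1={{b},{c},{a,b},{a,c},{b,c},{b,d},{b,e},{c,d},{c,e},{a,b,c},{b,c,e},{b,d,e},{c,d,e}} U2={{b},{a,b},{b,c},{b,d},{b,e},{a,b,c},{b,c,e},{b,d,e}} U3={{c},{a,c},{b,c},{c,d},{c,e},{a,b,c},{b,c,e},{c,d,e}} U4={{a},{b},{c},{e},{a,b},{a,c},{a,d},{b,c},{b,d},{b,e},{c,d},{c,e},{d,e},{a,b,c},{b,c,e},{b,d,e},{c,d,e}} U5={{c},{d},{e},{a,c},{a,d},{b,c},{b,d},{b,e},{c,d},{c,e},{d,e},{a,b,c},{b,c,e},{b,d,e},{c,d,e}}
  U12={{b},{a,b},{b,c},{b,d},{b,e},{a,b,c},{b,c,e},{b,d,e}} U13={{c},{a,c},{b,c},{c,d},{c,e},{a,b,c},{b,c,e},{c,d,e}} U14={{b},{c},{a,b},{a,c},{b,c},{b,d},{b,e},{c,d},{c,e},{a,b,c},{b,c,e},{b,d,e},{c,d,e}} U15={{c},{a,c},{b,c},{b,d},{b,e},{c,d},{c,e},{a,b,c},{b,c,e},{b,d,e},{c,d,e}} U23={{b,c},{a,b,c},{b,c,e}} U24={{b},{a,b},{b,c},{b,d},{b,e},{a,b,c},{b,c,e},{b,d,e}} U25={{b,c},{b,d},{b,e},{a,b,c},{b,c,e},{b,d,e}} U34={{c},{a,c},{b,c},{c,d},{c,e},{a,b,c},{b,c,e},{c,d,e}} U35={{c},{a,c},{b,c},{c,d},{c,e},{a,b,c},{b,c,e},{c,d,e}} U45={{c},{e},{a,c},{a,d},{b,c},{b,d},{b,e},{c,d},{c,e},{d,e},{a,b,c},{b,c,e},{b,d,e},{c,d,e}}
  U123={{b,c},{a,b,c},{b,c,e}} U124={{b},{a,b},{b,c},{b,d},{b,e},{a,b,c},{b,c,e},{b,d,e}} U125={{b,c},{b,d},{b,e},{a,b,c},{b,c,e},{b,d,e}} U134={{c},{a,c},{b,c},{c,d},{c,e},{a,b,c},{b,c,e},{c,d,e}} U135={{c},{a,c},{b,c},{c,d},{c,e},{a,b,c},{b,c,e},{c,d,e}} U145={{c},{a,c},{b,c},{b,d},{b,e},{c,d},{c,e},{a,b,c},{b,c,e},{b,d,e},{c,d,e}} U234={{b,c},{a,b,c},{b,c,e}} U235={{b,c},{a,b,c},{b,c,e}} U245={{b,c},{b,d},{b,e},{a,b,c},{b,c,e},{b,d,e}} U345={{c},{a,c},{b,c},{c,d},{c,e},{a,b,c},{b,c,e},{c,d,e}}
  U1234={{b,c},{a,b,c},{b,c,e}} U1235={{b,c},{a,b,c},{b,c,e}} U1245={{b,c},{b,d},{b,e},{a,b,c},{b,c,e},{b,d,e}} U1345={{c},{a,c},{b,c},{c,d},{c,e},{a,b,c},{b,c,e},{c,d,e}} U2345={{b,c},{a,b,c},{b,c,e}}
  U12345={{b,c},{a,b,c},{b,c,e}}
components per intersection:
  U1: {{b},{c},{a,b},{a,c},{b,c},{b,d},{b,e},{c,d},{c,e},{a,b,c},{b,c,e},{b,d,e},{c,d,e}}
  U2: {{b},{a,b},{b,c},{b,d},{b,e},{a,b,c},{b,c,e},{b,d,e}}
  U3: {{c},{a,c},{b,c},{c,d},{c,e},{a,b,c},{b,c,e},{c,d,e}}
  U4: {{a},{b},{c},{e},{a,b},{a,c},{a,d},{b,c},{b,d},{b,e},{c,d},{c,e},{d,e},{a,b,c},{b,c,e},{b,d,e},{c,d,e}}
  U5: {{c},{d},{e},{a,c},{a,d},{b,c},{b,d},{b,e},{c,d},{c,e},{d,e},{a,b,c},{b,c,e},{b,d,e},{c,d,e}}
  U12: {{b},{a,b},{b,c},{b,d},{b,e},{a,b,c},{b,c,e},{b,d,e}}
  U13: {{c},{a,c},{b,c},{c,d},{c,e},{a,b,c},{b,c,e},{c,d,e}}
  U14: {{b},{c},{a,b},{a,c},{b,c},{b,d},{b,e},{c,d},{c,e},{a,b,c},{b,c,e},{b,d,e},{c,d,e}}
  U15: {{c},{a,c},{b,c},{b,d},{b,e},{c,d},{c,e},{a,b,c},{b,c,e},{b,d,e},{c,d,e}}
  U23: {{b,c},{a,b,c},{b,c,e}}
  U24: {{b},{a,b},{b,c},{b,d},{b,e},{a,b,c},{b,c,e},{b,d,e}}
  U25: {{b,c},{b,d},{b,e},{a,b,c},{b,c,e},{b,d,e}}
  U34: {{c},{a,c},{b,c},{c,d},{c,e},{a,b,c},{b,c,e},{c,d,e}}
  U35: {{c},{a,c},{b,c},{c,d},{c,e},{a,b,c},{b,c,e},{c,d,e}}
  U45: {{c},{e},{a,c},{b,c},{b,d},{b,e},{c,d},{c,e},{d,e},{a,b,c},{b,c,e},{b,d,e},{c,d,e}} {{a,d}}
  U123: {{b,c},{a,b,c},{b,c,e}}
  U124: {{b},{a,b},{b,c},{b,d},{b,e},{a,b,c},{b,c,e},{b,d,e}}
  U125: {{b,c},{b,d},{b,e},{a,b,c},{b,c,e},{b,d,e}}
  U134: {{c},{a,c},{b,c},{c,d},{c,e},{a,b,c},{b,c,e},{c,d,e}}
  U135: {{c},{a,c},{b,c},{c,d},{c,e},{a,b,c},{b,c,e},{c,d,e}}
  U145: {{c},{a,c},{b,c},{b,d},{b,e},{c,d},{c,e},{a,b,c},{b,c,e},{b,d,e},{c,d,e}}
  U234: {{b,c},{a,b,c},{b,c,e}}
  U235: {{b,c},{a,b,c},{b,c,e}}
  U245: {{b,c},{b,d},{b,e},{a,b,c},{b,c,e},{b,d,e}}
  U345: {{c},{a,c},{b,c},{c,d},{c,e},{a,b,c},{b,c,e},{c,d,e}}
  U1234: {{b,c},{a,b,c},{b,c,e}}
  U1235: {{b,c},{a,b,c},{b,c,e}}
  U1245: {{b,c},{b,d},{b,e},{a,b,c},{b,c,e},{b,d,e}}
  U1345: {{c},{a,c},{b,c},{c,d},{c,e},{a,b,c},{b,c,e},{c,d,e}}
  U2345: {{b,c},{a,b,c},{b,c,e}}
  U12345: {{b,c},{a,b,c},{b,c,e}}
C dims 5,11,10,5; δ0: rk 4, SNF 1^4; δ1: rk 6, SNF 1^6; δ2: rk 4, SNF 1^4
Ȟ^0 = (5 − 4) − 0 = 1, so Ȟ^0 ≅ Z
Ȟ^1 = (11 − 6) − 4 = 1, so Ȟ^1 ≅ Z
Ȟ^2 = (10 − 4) − 6 = 0, so Ȟ^2 ≅ 0


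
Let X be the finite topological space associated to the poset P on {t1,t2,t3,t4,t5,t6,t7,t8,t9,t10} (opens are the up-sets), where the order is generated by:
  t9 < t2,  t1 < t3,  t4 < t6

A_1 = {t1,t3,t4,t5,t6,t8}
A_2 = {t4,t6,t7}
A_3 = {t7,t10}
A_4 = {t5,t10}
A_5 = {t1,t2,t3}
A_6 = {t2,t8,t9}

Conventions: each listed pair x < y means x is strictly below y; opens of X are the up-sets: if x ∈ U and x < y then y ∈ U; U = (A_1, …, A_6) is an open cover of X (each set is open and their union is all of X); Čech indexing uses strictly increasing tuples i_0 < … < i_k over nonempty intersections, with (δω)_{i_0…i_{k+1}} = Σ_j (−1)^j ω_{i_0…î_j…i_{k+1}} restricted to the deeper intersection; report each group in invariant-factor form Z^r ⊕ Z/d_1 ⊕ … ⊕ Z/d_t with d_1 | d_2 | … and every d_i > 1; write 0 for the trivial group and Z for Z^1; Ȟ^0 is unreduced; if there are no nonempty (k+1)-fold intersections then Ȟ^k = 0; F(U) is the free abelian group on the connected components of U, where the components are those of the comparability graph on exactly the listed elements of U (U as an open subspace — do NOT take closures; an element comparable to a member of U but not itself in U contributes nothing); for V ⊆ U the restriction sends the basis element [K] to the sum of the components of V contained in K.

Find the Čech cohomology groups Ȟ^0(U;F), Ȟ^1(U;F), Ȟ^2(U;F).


Ȟ^0 ≅ Z^7, Ȟ^1 ≅ 0 and Ȟ^2 ≅ 0

intersection data:
  A12={t4,t6} A14={t5} A15={t1,t3} A16={t8} A23={t7} A34={t10} A56={t2}
components per intersection:
  A1: {t1,t3} {t4,t6} {t5} {t8}
  A2: {t4,t6} {t7}
  A3: {t7} {t10}
  A4: {t5} {t10}
  A5: {t1,t3} {t2}
  A6: {t2,t9} {t8}
  A12: {t4,t6}
  A14: {t5}
  A15: {t1,t3}
  A16: {t8}
  A23: {t7}
  A34: {t10}
  A56: {t2}
C dims 14,7; δ0: rk 7, SNF 1^7
Ȟ^0 = (14 − 7) − 0 = 7, so Ȟ^0 ≅ Z^7
Ȟ^1 = (7 − 0) − 7 = 0, so Ȟ^1 ≅ 0
Ȟ^2 = (0 − 0) − 0 = 0, so Ȟ^2 ≅ 0


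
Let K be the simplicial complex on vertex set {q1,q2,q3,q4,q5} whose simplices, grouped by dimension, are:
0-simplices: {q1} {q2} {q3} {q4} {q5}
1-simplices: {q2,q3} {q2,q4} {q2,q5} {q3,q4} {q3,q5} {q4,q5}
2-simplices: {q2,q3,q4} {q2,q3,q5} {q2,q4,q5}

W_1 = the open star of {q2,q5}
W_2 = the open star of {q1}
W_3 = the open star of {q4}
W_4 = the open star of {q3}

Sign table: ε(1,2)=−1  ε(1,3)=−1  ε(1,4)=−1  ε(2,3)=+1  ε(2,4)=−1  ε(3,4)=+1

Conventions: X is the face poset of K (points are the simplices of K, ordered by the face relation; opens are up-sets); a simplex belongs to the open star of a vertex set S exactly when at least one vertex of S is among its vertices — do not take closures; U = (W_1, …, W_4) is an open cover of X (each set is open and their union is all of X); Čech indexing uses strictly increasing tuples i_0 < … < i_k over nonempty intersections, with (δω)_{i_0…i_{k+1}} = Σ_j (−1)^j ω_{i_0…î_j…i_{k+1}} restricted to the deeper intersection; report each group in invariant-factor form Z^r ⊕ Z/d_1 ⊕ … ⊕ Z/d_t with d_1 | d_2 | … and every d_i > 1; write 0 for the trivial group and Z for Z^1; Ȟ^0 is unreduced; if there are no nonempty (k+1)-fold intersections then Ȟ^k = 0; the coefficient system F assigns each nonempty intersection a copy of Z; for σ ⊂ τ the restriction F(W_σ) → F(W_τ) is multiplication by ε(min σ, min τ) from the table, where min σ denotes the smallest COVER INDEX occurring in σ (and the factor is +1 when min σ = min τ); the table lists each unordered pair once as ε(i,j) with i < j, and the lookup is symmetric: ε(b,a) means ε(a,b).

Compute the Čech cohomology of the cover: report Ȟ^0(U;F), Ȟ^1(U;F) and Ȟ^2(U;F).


Ȟ^0 = Z^2, Ȟ^1 = 0 and Ȟ^2 = 0

nerve simplices:
  W1={{q2},{q5},{q2,q3},{q2,q4},{q2,q5},{q3,q5},{q4,q5},{q2,q3,q4},{q2,q3,q5},{q2,q4,q5}} W2={{q1}} W3={{q4},{q2,q4},{q3,q4},{q4,q5},{q2,q3,q4},{q2,q4,q5}} W4={{q3},{q2,q3},{q3,q4},{q3,q5},{q2,q3,q4},{q2,q3,q5}}
  W13={{q2,q4},{q4,q5},{q2,q3,q4},{q2,q4,q5}} W14={{q2,q3},{q3,q5},{q2,q3,q4},{q2,q3,q5}} W34={{q3,q4},{q2,q3,q4}}
  W134={{q2,q3,q4}}
C dims 4,3,1; δ0: rk 2, SNF 1^2; δ1: rk 1, SNF 1^1
degree 0: 4−2−0 = 2 → Ȟ^0 ≅ Z^2
degree 1: 3−1−2 = 0 → Ȟ^1 ≅ 0
degree 2: 1−0−1 = 0 → Ȟ^2 ≅ 0


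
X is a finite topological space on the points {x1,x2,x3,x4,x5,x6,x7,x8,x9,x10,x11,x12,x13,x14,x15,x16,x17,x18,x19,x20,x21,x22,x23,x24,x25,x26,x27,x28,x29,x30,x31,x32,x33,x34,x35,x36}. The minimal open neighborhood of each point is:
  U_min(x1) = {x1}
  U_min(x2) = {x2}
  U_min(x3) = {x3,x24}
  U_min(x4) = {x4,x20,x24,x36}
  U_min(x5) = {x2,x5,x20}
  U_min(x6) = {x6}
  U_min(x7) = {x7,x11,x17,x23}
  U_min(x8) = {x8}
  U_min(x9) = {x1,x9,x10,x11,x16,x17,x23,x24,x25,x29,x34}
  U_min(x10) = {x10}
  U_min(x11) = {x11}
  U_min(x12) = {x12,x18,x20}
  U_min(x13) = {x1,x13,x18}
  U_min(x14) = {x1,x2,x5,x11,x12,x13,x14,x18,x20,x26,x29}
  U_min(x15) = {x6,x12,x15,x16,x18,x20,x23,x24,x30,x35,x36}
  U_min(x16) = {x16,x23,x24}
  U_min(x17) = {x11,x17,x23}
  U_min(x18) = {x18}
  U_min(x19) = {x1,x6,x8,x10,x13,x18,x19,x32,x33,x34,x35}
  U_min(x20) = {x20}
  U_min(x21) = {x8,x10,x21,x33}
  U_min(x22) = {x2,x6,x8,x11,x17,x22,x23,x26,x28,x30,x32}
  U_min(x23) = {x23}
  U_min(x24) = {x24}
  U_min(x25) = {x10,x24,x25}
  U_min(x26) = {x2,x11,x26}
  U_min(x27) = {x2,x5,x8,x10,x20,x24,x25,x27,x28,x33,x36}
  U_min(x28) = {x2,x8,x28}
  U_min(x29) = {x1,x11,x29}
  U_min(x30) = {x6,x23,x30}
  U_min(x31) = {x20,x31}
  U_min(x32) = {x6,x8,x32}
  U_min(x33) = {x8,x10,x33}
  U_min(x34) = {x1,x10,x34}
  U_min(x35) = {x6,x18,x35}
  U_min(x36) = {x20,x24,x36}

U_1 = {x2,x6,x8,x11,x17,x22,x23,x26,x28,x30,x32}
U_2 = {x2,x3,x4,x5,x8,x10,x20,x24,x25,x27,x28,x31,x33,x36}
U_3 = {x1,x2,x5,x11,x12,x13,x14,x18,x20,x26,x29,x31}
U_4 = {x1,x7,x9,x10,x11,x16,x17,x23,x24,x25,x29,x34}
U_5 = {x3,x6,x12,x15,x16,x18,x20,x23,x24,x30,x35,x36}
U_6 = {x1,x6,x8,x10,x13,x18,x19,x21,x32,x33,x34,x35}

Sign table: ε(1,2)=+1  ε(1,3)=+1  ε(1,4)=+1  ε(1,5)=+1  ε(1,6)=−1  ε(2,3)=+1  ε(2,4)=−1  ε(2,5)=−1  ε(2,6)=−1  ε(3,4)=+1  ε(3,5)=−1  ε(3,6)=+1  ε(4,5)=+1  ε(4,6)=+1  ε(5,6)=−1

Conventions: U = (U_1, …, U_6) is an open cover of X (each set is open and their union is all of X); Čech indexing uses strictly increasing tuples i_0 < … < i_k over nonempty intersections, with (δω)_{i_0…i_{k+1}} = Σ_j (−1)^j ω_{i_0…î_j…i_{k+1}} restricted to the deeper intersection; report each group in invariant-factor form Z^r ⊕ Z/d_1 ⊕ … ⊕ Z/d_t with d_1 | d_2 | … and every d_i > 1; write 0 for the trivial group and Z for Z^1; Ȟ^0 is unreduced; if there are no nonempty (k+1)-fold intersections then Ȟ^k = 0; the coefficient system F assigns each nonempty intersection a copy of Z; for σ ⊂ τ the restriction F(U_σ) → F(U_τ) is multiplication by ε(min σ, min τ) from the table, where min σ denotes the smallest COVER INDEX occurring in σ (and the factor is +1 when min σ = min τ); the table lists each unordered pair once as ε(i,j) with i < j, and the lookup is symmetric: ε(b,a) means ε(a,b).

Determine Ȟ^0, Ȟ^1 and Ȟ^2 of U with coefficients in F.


Ȟ^0(U;F) ≅ 0, Ȟ^1(U;F) ≅ Z/2, Ȟ^2(U;F) ≅ Z

intersection data:
  U12={x2,x8,x28} U13={x2,x11,x26} U14={x11,x17,x23} U15={x6,x23,x30} U16={x6,x8,x32} U23={x2,x5,x20,x31} U24={x10,x24,x25} U25={x3,x20,x24,x36} U26={x8,x10,x33} U34={x1,x11,x29} U35={x12,x18,x20} U36={x1,x13,x18} U45={x16,x23,x24} U46={x1,x10,x34} U56={x6,x18,x35}
  U123={x2} U126={x8} U134={x11} U145={x23} U156={x6} U235={x20} U245={x24} U246={x10} U346={x1} U356={x18}
C dims 6,15,10; δ0: rk 6, SNF 1^5·2; δ1: rk 9, SNF 1^9
Ȟ^0 = (6 − 6) − 0 = 0, so Ȟ^0 ≅ 0
Ȟ^1 = (15 − 9) − 6 = 0 plus torsion [2], so Ȟ^1 ≅ Z/2
Ȟ^2 = (10 − 0) − 9 = 1, so Ȟ^2 ≅ Z


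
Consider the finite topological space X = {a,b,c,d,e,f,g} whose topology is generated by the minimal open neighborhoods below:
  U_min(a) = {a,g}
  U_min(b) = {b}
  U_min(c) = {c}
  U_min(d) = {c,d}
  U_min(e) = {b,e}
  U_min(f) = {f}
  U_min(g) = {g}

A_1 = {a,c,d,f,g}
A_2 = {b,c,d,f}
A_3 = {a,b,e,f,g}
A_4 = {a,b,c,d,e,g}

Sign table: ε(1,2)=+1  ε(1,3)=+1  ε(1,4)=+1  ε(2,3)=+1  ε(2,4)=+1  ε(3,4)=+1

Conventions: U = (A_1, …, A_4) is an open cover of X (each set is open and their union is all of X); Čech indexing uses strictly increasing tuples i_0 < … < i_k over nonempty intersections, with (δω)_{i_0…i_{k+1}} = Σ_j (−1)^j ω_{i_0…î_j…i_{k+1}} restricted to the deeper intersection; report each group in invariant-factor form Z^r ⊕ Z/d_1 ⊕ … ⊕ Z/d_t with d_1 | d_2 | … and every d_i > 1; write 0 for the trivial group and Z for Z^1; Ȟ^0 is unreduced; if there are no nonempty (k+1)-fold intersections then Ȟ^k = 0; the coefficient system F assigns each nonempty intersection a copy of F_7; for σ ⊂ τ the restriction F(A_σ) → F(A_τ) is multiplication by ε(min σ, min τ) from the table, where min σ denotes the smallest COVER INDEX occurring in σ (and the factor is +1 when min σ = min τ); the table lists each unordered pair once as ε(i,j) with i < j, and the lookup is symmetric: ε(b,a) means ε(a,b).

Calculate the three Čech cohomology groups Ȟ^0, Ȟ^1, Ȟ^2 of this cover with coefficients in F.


nerve of the cover:
  A12={c,d,f} A13={a,f,g} A14={a,c,d,g} A23={b,f} A24={b,c,d} A34={a,b,e,g}
  A123={f} A124={c,d} A134={a,g} A234={b}
C dims 4,6,4; δ0: rk_F7 3; δ1: rk_F7 3
Ȟ^0 = (4 − 3) − 0 = 1, so Ȟ^0 ≅ Z/7
Ȟ^1 = (6 − 3) − 3 = 0, so Ȟ^1 ≅ 0
Ȟ^2 = (4 − 0) − 3 = 1, so Ȟ^2 ≅ Z/7

Ȟ^0 = Z/7; Ȟ^1 = 0; Ȟ^2 = Z/7


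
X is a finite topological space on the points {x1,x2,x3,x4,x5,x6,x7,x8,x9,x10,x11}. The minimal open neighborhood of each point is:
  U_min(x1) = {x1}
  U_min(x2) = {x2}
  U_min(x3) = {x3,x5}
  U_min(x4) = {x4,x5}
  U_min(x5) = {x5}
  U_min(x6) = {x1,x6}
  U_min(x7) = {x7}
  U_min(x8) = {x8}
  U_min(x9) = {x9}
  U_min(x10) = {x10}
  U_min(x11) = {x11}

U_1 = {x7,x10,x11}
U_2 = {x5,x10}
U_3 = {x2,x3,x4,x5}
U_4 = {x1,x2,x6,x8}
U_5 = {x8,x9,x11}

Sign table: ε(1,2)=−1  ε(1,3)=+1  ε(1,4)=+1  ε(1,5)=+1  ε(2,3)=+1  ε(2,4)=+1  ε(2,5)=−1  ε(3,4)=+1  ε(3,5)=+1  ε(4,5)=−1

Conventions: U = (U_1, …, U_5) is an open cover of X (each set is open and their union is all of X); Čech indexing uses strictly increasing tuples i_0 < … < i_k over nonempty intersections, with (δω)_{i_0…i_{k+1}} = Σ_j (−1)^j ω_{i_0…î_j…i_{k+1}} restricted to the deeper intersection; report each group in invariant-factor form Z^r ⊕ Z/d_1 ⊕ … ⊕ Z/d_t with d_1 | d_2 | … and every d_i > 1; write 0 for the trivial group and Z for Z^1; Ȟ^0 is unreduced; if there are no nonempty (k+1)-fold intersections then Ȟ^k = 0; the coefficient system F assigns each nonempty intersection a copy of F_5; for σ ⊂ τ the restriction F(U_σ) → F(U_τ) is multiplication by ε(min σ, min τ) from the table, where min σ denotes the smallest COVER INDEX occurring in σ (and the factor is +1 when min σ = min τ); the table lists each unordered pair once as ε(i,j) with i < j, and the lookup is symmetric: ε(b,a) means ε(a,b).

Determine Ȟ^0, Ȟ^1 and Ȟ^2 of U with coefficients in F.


nerve of the cover:
  U12={x10} U15={x11} U23={x5} U34={x2} U45={x8}
C dims 5,5; δ0: rk_F5 4
Ȟ^0 = (5 − 4) − 0 = 1, so Ȟ^0 ≅ Z/5
Ȟ^1 = (5 − 0) − 4 = 1, so Ȟ^1 ≅ Z/5
Ȟ^2 = (0 − 0) − 0 = 0, so Ȟ^2 ≅ 0

Ȟ^0(U;F) ≅ Z/5,  Ȟ^1(U;F) ≅ Z/5,  Ȟ^2(U;F) ≅ 0


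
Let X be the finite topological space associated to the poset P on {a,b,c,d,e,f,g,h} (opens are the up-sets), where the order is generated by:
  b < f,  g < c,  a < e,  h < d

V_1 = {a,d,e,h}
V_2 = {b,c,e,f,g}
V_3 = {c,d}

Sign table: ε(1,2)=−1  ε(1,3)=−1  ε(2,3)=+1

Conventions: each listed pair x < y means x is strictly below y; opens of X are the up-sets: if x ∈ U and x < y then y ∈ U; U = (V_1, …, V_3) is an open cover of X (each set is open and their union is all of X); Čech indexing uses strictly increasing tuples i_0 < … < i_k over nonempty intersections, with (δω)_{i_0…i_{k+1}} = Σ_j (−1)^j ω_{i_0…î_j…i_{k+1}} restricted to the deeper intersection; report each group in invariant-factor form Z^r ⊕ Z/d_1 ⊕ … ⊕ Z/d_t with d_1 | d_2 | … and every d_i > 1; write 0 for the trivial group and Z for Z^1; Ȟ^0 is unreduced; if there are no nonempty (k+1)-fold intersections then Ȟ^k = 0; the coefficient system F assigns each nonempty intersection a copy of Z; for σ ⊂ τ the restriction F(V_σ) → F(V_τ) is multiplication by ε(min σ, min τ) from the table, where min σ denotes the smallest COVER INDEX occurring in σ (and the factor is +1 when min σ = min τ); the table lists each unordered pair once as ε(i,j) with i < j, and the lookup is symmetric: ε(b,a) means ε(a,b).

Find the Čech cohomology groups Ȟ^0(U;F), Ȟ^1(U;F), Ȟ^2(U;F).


nerve simplices:
  V12={e} V13={d} V23={c}
C dims 3,3; δ0: rk 2, SNF 1^2
degree 0: 3−2−0 = 1 → Ȟ^0 ≅ Z
degree 1: 3−0−2 = 1 → Ȟ^1 ≅ Z
degree 2: 0−0−0 = 0 → Ȟ^2 ≅ 0

Ȟ^0 = Z, Ȟ^1 = Z, Ȟ^2 = 0


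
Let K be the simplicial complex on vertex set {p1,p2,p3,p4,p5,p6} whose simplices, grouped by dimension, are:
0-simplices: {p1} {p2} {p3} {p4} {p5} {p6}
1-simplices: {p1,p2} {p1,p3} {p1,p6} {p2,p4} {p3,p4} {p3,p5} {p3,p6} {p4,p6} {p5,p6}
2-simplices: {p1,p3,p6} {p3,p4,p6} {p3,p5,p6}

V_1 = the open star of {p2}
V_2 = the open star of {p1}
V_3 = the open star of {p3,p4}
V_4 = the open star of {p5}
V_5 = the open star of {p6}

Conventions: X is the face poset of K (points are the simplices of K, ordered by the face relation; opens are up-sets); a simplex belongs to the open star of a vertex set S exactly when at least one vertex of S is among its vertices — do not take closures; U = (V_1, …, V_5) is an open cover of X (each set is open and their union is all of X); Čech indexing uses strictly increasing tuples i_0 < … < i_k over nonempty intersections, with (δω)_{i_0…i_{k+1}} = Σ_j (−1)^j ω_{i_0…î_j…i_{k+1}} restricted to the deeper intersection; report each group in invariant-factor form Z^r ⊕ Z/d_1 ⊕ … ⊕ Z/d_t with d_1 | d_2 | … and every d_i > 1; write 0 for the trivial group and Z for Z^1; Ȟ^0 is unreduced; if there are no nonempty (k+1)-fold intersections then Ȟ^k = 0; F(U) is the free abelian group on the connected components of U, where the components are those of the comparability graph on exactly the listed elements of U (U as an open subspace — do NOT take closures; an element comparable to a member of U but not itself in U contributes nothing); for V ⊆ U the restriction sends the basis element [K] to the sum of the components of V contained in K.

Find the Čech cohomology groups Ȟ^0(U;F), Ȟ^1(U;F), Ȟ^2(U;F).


Ȟ^0(U;F) ≅ Z, Ȟ^1(U;F) ≅ Z, Ȟ^2(U;F) ≅ 0

cover nerve:
  V1={{p2},{p1,p2},{p2,p4}} V2={{p1},{p1,p2},{p1,p3},{p1,p6},{p1,p3,p6}} V3={{p3},{p4},{p1,p3},{p2,p4},{p3,p4},{p3,p5},{p3,p6},{p4,p6},{p1,p3,p6},{p3,p4,p6},{p3,p5,p6}} V4={{p5},{p3,p5},{p5,p6},{p3,p5,p6}} V5={{p6},{p1,p6},{p3,p6},{p4,p6},{p5,p6},{p1,p3,p6},{p3,p4,p6},{p3,p5,p6}}
  V12={{p1,p2}} V13={{p2,p4}} V23={{p1,p3},{p1,p3,p6}} V25={{p1,p6},{p1,p3,p6}} V34={{p3,p5},{p3,p5,p6}} V35={{p3,p6},{p4,p6},{p1,p3,p6},{p3,p4,p6},{p3,p5,p6}} V45={{p5,p6},{p3,p5,p6}}
  V235={{p1,p3,p6}} V345={{p3,p5,p6}}
components per intersection:
  V1: {{p2},{p1,p2},{p2,p4}}
  V2: {{p1},{p1,p2},{p1,p3},{p1,p6},{p1,p3,p6}}
  V3: {{p3},{p4},{p1,p3},{p2,p4},{p3,p4},{p3,p5},{p3,p6},{p4,p6},{p1,p3,p6},{p3,p4,p6},{p3,p5,p6}}
  V4: {{p5},{p3,p5},{p5,p6},{p3,p5,p6}}
  V5: {{p6},{p1,p6},{p3,p6},{p4,p6},{p5,p6},{p1,p3,p6},{p3,p4,p6},{p3,p5,p6}}
  V12: {{p1,p2}}
  V13: {{p2,p4}}
  V23: {{p1,p3},{p1,p3,p6}}
  V25: {{p1,p6},{p1,p3,p6}}
  V34: {{p3,p5},{p3,p5,p6}}
  V35: {{p3,p6},{p4,p6},{p1,p3,p6},{p3,p4,p6},{p3,p5,p6}}
  V45: {{p5,p6},{p3,p5,p6}}
  V235: {{p1,p3,p6}}
  V345: {{p3,p5,p6}}
C dims 5,7,2; δ0: rk 4, SNF 1^4; δ1: rk 2, SNF 1^2
Ȟ^0: (5−4)−0=1 ⇒ Z
Ȟ^1: (7−2)−4=1 ⇒ Z
Ȟ^2: (2−0)−2=0 ⇒ 0
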